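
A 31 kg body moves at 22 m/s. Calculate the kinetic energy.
KE = ½mv² = ½(31)(22)² = 7502.0 J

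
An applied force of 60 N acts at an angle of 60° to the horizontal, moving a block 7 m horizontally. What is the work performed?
W = F·d·cosθ = (60)(7)cos(60°) = 210.0 J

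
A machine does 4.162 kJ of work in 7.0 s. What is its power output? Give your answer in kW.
Convert to SI: W = 4162.0 J, t = 7.0 s
P = W/t = 4162.0/7.0 = 594.571 W = 0.5946 kW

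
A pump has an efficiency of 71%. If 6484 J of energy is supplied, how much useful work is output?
W_out = η·W_in = 0.71·6484 = 4603.64 J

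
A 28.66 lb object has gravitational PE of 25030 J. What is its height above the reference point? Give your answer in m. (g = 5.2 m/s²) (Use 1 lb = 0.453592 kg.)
Convert to SI: m = 12.9999 kg, PE = 25030.0 J
h = PE/(mg) = 25030.0/(12.9999·5.2) = 370.3 m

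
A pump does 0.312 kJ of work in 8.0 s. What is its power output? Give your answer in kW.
Convert to SI: W = 312.0 J, t = 8.0 s
P = W/t = 312.0/8.0 = 39.0 W = 0.039 kW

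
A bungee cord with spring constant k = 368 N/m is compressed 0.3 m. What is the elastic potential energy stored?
PE = ½kx² = ½(368)(0.3)² = 16.56 J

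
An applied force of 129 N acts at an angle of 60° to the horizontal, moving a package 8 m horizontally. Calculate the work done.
W = F·d·cosθ = (129)(8)cos(60°) = 516.0 J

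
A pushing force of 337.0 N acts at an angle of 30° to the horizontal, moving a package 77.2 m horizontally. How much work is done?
W = F·d·cosθ = (337.0)(77.2)cos(30°) = 22530 J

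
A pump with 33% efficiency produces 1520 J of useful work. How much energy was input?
W_in = W_out/η = 1520/0.33 = 4606 J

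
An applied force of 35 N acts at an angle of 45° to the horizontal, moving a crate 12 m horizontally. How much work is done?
W = F·d·cosθ = (35)(12)cos(45°) = 297.0 J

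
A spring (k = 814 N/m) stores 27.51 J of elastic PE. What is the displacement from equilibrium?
x = √(2·PE/k) = √(2·27.51/814) = 0.26 m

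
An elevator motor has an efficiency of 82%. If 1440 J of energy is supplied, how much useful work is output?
W_out = η·W_in = 0.82·1440 = 1180.8 J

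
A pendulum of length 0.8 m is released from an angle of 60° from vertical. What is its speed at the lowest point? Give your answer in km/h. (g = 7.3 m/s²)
h = L(1 − cosθ) = 0.8(1 − cos60°) = 0.4 m
v = √(2gh) = √(2·7.3·0.4) = 2.41661 m/s = 8.7 km/h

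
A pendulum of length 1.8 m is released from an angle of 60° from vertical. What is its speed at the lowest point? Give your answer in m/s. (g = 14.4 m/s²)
h = L(1 − cosθ) = 1.8(1 − cos60°) = 0.9 m
v = √(2gh) = √(2·14.4·0.9) = 5.091 m/s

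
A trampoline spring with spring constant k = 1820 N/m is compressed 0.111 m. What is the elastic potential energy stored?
PE = ½kx² = ½(1820)(0.111)² = 11.21 J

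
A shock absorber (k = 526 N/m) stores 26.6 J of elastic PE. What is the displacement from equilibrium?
x = √(2·PE/k) = √(2·26.6/526) = 0.318 m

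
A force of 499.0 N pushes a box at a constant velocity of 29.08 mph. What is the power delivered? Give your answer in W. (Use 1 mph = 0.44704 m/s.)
Convert to SI: F = 499.0 N, v = 12.9999 m/s
P = Fv = (499.0)(12.9999) = 6487 W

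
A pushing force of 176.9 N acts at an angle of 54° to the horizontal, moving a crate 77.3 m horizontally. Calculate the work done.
W = F·d·cosθ = (176.9)(77.3)cos(54°) = 8038 J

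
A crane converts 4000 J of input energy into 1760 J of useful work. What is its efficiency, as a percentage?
η = W_out/W_in = 1760/4000 = 44.0%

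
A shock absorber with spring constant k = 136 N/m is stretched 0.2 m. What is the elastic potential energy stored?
PE = ½kx² = ½(136)(0.2)² = 2.72 J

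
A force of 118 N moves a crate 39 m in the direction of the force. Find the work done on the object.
W = F·d = (118)(39) = 4602 J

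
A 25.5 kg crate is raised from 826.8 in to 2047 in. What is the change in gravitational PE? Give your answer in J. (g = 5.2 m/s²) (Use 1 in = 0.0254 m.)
Convert to SI: m = 25.5 kg, Δh = 30.9931 m
ΔPE = mgΔh = (25.5)(5.2)(30.9931) = 4110 J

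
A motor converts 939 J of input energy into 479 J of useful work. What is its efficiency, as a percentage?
η = W_out/W_in = 479/939 = 51.01%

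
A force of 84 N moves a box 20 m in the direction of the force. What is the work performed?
W = F·d = (84)(20) = 1680 J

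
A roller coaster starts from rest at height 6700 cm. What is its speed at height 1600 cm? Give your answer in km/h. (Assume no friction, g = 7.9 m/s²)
Convert to SI: h₁−h₂ = 51.0 m
mgh₁ = mgh₂ + ½mv² ⇒ v = √(2g(h₁−h₂)) = √(2·7.9·51.0) = 28.3866 m/s = 102.2 km/h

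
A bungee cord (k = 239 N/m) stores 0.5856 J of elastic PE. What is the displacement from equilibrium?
x = √(2·PE/k) = √(2·0.5856/239) = 0.07 m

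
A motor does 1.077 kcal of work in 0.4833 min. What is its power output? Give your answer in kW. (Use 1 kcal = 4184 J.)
Convert to SI: W = 4506.17 J, t = 28.998 s
P = W/t = 4506.17/28.998 = 155.396 W = 0.1554 kW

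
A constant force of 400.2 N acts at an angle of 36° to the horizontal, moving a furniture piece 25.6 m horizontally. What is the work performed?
W = F·d·cosθ = (400.2)(25.6)cos(36°) = 8288 J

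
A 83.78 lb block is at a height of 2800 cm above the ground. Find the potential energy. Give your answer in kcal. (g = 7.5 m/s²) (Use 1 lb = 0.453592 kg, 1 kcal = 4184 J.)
Convert to SI: m = 38.0019 kg, h = 28.0 m
PE = mgh = (38.0019)(7.5)(28.0) = 7980.41 J = 1.907 kcal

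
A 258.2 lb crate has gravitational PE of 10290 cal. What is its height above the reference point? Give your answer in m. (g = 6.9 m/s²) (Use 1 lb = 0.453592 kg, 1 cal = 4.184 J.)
Convert to SI: m = 117.117 kg, PE = 43053.4 J
h = PE/(mg) = 43053.4/(117.117·6.9) = 53.28 m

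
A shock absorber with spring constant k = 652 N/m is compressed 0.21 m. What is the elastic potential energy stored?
PE = ½kx² = ½(652)(0.21)² = 14.38 J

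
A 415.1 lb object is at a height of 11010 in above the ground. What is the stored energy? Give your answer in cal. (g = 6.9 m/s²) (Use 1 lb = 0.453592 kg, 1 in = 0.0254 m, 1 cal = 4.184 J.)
Convert to SI: m = 188.286 kg, h = 279.654 m
PE = mgh = (188.286)(6.9)(279.654) = 363319 J = 86840 cal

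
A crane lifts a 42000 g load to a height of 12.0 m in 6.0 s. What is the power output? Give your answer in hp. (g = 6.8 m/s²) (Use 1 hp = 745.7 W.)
Convert to SI: m = 42.0 kg, h = 12.0 m, t = 6.0 s
P = mgh/t = (42.0)(6.8)(12.0)/6.0 = 571.2 W = 0.766 hp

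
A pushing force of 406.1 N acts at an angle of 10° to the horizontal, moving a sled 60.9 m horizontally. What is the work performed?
W = F·d·cosθ = (406.1)(60.9)cos(10°) = 24360 J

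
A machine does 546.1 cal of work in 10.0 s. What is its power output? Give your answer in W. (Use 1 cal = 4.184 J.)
Convert to SI: W = 2284.88 J, t = 10.0 s
P = W/t = 2284.88/10.0 = 228.5 W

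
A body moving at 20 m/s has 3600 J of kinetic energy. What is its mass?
m = 2·KE/v² = 2·3600/(20)² = 18.0 kg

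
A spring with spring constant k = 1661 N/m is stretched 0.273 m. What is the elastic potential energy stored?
PE = ½kx² = ½(1661)(0.273)² = 61.9 J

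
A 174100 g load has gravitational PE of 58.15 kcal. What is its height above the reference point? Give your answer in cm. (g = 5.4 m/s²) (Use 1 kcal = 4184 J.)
Convert to SI: m = 174.1 kg, PE = 243300 J
h = PE/(mg) = 243300/(174.1·5.4) = 258.791 m = 25880 cm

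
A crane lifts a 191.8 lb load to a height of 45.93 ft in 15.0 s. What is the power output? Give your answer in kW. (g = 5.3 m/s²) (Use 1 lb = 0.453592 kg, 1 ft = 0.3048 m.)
Convert to SI: m = 86.9989 kg, h = 13.9995 m, t = 15.0 s
P = mgh/t = (86.9989)(5.3)(13.9995)/15.0 = 430.338 W = 0.4303 kW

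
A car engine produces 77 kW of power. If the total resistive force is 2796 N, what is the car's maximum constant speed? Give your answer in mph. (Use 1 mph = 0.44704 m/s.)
P = Fv ⇒ v = P/F = 77000 W/2796.0 N = 27.5393 m/s = 61.6 mph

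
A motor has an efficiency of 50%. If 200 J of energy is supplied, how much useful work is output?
W_out = η·W_in = 0.5·200 = 100.0 J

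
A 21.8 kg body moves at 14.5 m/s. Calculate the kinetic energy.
KE = ½mv² = ½(21.8)(14.5)² = 2292 J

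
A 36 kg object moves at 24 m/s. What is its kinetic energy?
KE = ½mv² = ½(36)(24)² = 10368.0 J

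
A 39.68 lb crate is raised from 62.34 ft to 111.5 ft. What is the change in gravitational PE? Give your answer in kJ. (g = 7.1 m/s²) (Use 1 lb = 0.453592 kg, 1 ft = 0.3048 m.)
Convert to SI: m = 17.9985 kg, Δh = 14.984 m
ΔPE = mgΔh = (17.9985)(7.1)(14.984) = 1914.79 J = 1.915 kJ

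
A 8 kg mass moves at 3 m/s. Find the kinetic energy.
KE = ½mv² = ½(8)(3)² = 36.0 J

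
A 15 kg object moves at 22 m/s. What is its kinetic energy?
KE = ½mv² = ½(15)(22)² = 3630.0 J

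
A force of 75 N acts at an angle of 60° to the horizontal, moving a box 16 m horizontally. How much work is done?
W = F·d·cosθ = (75)(16)cos(60°) = 600.0 J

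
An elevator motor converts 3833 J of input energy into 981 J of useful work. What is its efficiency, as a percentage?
η = W_out/W_in = 981/3833 = 25.59%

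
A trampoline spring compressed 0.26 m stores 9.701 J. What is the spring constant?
k = 2·PE/x² = 2·9.701/(0.26)² = 287.0 N/m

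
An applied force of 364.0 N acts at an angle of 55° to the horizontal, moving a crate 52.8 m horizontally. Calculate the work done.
W = F·d·cosθ = (364.0)(52.8)cos(55°) = 11020 J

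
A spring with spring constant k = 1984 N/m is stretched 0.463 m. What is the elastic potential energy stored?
PE = ½kx² = ½(1984)(0.463)² = 212.7 J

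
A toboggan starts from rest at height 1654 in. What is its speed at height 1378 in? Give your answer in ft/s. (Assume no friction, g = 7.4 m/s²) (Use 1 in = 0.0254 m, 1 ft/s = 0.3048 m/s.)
Convert to SI: h₁−h₂ = 7.0104 m
mgh₁ = mgh₂ + ½mv² ⇒ v = √(2g(h₁−h₂)) = √(2·7.4·7.0104) = 10.186 m/s = 33.42 ft/s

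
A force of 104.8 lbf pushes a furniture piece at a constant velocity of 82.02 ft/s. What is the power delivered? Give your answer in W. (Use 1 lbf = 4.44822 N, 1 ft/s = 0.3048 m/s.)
Convert to SI: F = 466.173 N, v = 24.9997 m/s
P = Fv = (466.173)(24.9997) = 11650 W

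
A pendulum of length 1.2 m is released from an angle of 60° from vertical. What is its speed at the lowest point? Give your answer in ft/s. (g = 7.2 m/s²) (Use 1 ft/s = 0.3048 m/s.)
h = L(1 − cosθ) = 1.2(1 − cos60°) = 0.6 m
v = √(2gh) = √(2·7.2·0.6) = 2.93939 m/s = 9.644 ft/s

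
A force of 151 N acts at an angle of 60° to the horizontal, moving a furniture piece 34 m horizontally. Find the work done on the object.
W = F·d·cosθ = (151)(34)cos(60°) = 2567 J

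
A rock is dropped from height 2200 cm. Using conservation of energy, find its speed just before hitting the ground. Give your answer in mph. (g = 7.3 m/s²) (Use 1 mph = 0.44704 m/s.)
Convert to SI: h = 22.0 m
mgh = ½mv² ⇒ v = √(2gh) = √(2·7.3·22.0) = 17.9221 m/s = 40.09 mph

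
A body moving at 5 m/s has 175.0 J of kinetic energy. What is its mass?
m = 2·KE/v² = 2·175.0/(5)² = 14.0 kg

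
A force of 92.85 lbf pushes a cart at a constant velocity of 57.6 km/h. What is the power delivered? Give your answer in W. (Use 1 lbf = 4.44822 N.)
Convert to SI: F = 413.017 N, v = 16.0 m/s
P = Fv = (413.017)(16.0) = 6608 W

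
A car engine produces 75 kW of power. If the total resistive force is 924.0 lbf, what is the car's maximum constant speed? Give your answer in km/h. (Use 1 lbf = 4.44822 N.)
Convert to SI: F = 4110.16 N
P = Fv ⇒ v = P/F = 75000 W/4110.16 N = 18.2475 m/s = 65.69 km/h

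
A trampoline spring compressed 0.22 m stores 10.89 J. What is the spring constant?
k = 2·PE/x² = 2·10.89/(0.22)² = 450.0 N/m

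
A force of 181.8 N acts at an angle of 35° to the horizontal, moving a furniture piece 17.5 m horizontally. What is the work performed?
W = F·d·cosθ = (181.8)(17.5)cos(35°) = 2606 J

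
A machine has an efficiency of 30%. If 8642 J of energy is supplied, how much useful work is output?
W_out = η·W_in = 0.3·8642 = 2592.6 J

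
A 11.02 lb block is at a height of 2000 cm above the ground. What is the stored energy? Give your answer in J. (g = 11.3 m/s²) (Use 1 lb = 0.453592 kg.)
Convert to SI: m = 4.99858 kg, h = 20.0 m
PE = mgh = (4.99858)(11.3)(20.0) = 1130 J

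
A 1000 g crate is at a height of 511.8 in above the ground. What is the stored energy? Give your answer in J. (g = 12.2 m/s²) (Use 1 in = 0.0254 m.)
Convert to SI: m = 1.0 kg, h = 12.9997 m
PE = mgh = (1.0)(12.2)(12.9997) = 158.6 J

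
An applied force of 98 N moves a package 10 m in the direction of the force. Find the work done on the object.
W = F·d = (98)(10) = 980.0 J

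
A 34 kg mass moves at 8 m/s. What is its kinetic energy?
KE = ½mv² = ½(34)(8)² = 1088.0 J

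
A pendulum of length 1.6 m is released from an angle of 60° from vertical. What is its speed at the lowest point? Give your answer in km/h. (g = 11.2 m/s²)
h = L(1 − cosθ) = 1.6(1 − cos60°) = 0.8 m
v = √(2gh) = √(2·11.2·0.8) = 4.2332 m/s = 15.24 km/h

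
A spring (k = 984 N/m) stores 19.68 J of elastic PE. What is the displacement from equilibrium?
x = √(2·PE/k) = √(2·19.68/984) = 0.2 m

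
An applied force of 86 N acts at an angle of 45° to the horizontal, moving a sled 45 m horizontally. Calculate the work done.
W = F·d·cosθ = (86)(45)cos(45°) = 2737 J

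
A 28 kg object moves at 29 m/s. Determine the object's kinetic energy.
KE = ½mv² = ½(28)(29)² = 11774.0 J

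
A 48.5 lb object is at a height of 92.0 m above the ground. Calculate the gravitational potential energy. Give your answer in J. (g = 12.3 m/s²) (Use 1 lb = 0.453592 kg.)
Convert to SI: m = 21.9992 kg, h = 92.0 m
PE = mgh = (21.9992)(12.3)(92.0) = 24890 J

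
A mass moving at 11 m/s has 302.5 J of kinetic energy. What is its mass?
m = 2·KE/v² = 2·302.5/(11)² = 5.0 kg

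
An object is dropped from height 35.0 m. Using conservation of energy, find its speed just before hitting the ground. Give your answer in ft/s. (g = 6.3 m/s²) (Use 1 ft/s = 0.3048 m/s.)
mgh = ½mv² ⇒ v = √(2gh) = √(2·6.3·35.0) = 21.0 m/s = 68.9 ft/s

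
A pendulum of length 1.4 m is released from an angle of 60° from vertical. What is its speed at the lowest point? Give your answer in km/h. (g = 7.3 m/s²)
h = L(1 − cosθ) = 1.4(1 − cos60°) = 0.7 m
v = √(2gh) = √(2·7.3·0.7) = 3.19687 m/s = 11.51 km/h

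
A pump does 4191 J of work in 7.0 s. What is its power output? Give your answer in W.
P = W/t = 4191.0/7.0 = 598.7 W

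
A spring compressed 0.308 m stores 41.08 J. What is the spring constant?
k = 2·PE/x² = 2·41.08/(0.308)² = 866.1 N/m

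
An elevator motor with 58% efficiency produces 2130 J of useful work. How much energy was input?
W_in = W_out/η = 2130/0.58 = 3672 J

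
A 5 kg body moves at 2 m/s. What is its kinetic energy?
KE = ½mv² = ½(5)(2)² = 10.0 J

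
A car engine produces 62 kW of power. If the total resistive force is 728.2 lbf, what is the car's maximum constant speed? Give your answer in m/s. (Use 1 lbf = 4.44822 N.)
Convert to SI: F = 3239.19 N
P = Fv ⇒ v = P/F = 62000 W/3239.19 N = 19.14 m/s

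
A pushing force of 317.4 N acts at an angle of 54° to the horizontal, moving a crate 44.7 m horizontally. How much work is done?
W = F·d·cosθ = (317.4)(44.7)cos(54°) = 8339 J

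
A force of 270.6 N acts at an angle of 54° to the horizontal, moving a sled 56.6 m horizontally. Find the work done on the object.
W = F·d·cosθ = (270.6)(56.6)cos(54°) = 9002 J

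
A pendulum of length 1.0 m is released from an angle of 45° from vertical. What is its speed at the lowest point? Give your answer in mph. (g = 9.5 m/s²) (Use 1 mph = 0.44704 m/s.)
h = L(1 − cosθ) = 1.0(1 − cos45°) = 0.292893 m
v = √(2gh) = √(2·9.5·0.292893) = 2.35902 m/s = 5.277 mph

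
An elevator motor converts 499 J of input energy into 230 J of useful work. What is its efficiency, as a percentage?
η = W_out/W_in = 230/499 = 46.09%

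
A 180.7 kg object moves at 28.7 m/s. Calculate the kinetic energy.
KE = ½mv² = ½(180.7)(28.7)² = 74420 J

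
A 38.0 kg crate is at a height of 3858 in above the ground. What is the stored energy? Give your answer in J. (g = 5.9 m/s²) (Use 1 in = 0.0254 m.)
Convert to SI: m = 38.0 kg, h = 97.9932 m
PE = mgh = (38.0)(5.9)(97.9932) = 21970 J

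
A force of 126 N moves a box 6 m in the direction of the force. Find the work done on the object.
W = F·d = (126)(6) = 756.0 J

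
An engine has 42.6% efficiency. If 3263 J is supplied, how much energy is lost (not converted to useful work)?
W_lost = W_in(1 − η) = 3263·(1 − 0.426) = 1873 J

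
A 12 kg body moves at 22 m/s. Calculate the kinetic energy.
KE = ½mv² = ½(12)(22)² = 2904.0 J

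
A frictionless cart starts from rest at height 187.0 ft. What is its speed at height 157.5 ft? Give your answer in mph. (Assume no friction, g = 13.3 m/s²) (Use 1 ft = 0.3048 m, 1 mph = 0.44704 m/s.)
Convert to SI: h₁−h₂ = 8.9916 m
mgh₁ = mgh₂ + ½mv² ⇒ v = √(2g(h₁−h₂)) = √(2·13.3·8.9916) = 15.4653 m/s = 34.59 mph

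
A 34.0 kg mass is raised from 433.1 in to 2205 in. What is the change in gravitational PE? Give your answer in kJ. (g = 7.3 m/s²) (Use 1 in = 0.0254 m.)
Convert to SI: m = 34.0 kg, Δh = 45.0063 m
ΔPE = mgΔh = (34.0)(7.3)(45.0063) = 11170.6 J = 11.17 kJ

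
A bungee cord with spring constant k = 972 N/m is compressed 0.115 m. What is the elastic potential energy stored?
PE = ½kx² = ½(972)(0.115)² = 6.427 J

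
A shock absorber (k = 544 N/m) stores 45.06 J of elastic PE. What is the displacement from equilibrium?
x = √(2·PE/k) = √(2·45.06/544) = 0.407 m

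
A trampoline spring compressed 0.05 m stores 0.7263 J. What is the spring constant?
k = 2·PE/x² = 2·0.7263/(0.05)² = 581.0 N/m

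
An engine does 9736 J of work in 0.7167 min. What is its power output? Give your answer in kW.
Convert to SI: W = 9736.0 J, t = 43.002 s
P = W/t = 9736.0/43.002 = 226.408 W = 0.2264 kW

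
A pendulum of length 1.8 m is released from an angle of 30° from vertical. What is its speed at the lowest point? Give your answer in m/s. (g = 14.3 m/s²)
h = L(1 − cosθ) = 1.8(1 − cos30°) = 0.241154 m
v = √(2gh) = √(2·14.3·0.241154) = 2.626 m/s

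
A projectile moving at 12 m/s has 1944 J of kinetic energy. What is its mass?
m = 2·KE/v² = 2·1944/(12)² = 27.0 kg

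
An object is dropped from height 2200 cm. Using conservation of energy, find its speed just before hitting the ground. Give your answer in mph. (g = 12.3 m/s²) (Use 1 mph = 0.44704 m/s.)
Convert to SI: h = 22.0 m
mgh = ½mv² ⇒ v = √(2gh) = √(2·12.3·22.0) = 23.2637 m/s = 52.04 mph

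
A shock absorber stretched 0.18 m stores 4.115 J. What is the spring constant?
k = 2·PE/x² = 2·4.115/(0.18)² = 254.0 N/m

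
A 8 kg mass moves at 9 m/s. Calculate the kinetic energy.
KE = ½mv² = ½(8)(9)² = 324.0 J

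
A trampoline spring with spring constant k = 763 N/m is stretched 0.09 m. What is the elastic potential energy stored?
PE = ½kx² = ½(763)(0.09)² = 3.09 J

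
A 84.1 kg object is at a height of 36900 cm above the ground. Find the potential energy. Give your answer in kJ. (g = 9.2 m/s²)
Convert to SI: m = 84.1 kg, h = 369.0 m
PE = mgh = (84.1)(9.2)(369.0) = 285503 J = 285.5 kJ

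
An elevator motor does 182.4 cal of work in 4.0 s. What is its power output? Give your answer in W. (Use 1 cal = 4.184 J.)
Convert to SI: W = 763.162 J, t = 4.0 s
P = W/t = 763.162/4.0 = 190.8 W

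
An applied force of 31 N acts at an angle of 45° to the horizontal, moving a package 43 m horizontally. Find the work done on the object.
W = F·d·cosθ = (31)(43)cos(45°) = 942.6 J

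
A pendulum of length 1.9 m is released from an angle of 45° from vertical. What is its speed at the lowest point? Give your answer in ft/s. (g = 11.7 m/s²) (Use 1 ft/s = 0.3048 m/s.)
h = L(1 − cosθ) = 1.9(1 − cos45°) = 0.556497 m
v = √(2gh) = √(2·11.7·0.556497) = 3.60861 m/s = 11.84 ft/s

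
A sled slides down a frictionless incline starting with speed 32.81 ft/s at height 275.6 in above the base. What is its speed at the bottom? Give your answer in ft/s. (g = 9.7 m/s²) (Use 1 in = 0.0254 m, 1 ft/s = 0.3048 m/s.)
Convert to SI: v₀ = 10.0005 m/s, h = 7.00024 m
½mv₀² + mgh = ½mv² ⇒ v = √(v₀² + 2gh) = √(10.0005² + 2·9.7·7.00024) = 15.3563 m/s = 50.38 ft/s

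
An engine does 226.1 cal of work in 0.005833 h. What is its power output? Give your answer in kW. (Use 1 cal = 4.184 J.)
Convert to SI: W = 946.002 J, t = 20.9988 s
P = W/t = 946.002/20.9988 = 45.0503 W = 0.04505 kW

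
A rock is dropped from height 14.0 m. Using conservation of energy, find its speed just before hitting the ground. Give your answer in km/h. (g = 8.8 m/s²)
mgh = ½mv² ⇒ v = √(2gh) = √(2·8.8·14.0) = 15.6971 m/s = 56.51 km/h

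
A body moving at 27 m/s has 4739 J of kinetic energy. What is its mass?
m = 2·KE/v² = 2·4739/(27)² = 13.0 kg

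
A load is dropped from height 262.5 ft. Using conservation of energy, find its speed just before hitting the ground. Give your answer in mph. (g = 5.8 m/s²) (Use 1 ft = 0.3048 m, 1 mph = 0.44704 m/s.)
Convert to SI: h = 80.01 m
mgh = ½mv² ⇒ v = √(2gh) = √(2·5.8·80.01) = 30.465 m/s = 68.15 mph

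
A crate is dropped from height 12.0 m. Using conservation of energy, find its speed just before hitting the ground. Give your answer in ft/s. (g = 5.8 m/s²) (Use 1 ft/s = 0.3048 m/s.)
mgh = ½mv² ⇒ v = √(2gh) = √(2·5.8·12.0) = 11.7983 m/s = 38.71 ft/s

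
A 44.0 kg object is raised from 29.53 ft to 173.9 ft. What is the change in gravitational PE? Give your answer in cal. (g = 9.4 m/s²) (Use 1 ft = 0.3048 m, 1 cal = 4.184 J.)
Convert to SI: m = 44.0 kg, Δh = 44.004 m
ΔPE = mgΔh = (44.0)(9.4)(44.004) = 18200.0 J = 4350 cal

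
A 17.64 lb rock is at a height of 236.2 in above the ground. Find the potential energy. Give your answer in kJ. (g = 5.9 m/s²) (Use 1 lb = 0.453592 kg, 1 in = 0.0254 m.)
Convert to SI: m = 8.00136 kg, h = 5.99948 m
PE = mgh = (8.00136)(5.9)(5.99948) = 283.224 J = 0.2832 kJ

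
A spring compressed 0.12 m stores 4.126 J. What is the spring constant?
k = 2·PE/x² = 2·4.126/(0.12)² = 573.1 N/m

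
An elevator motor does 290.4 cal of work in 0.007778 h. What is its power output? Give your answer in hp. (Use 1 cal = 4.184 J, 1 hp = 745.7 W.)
Convert to SI: W = 1215.03 J, t = 28.0008 s
P = W/t = 1215.03/28.0008 = 43.3928 W = 0.05819 hp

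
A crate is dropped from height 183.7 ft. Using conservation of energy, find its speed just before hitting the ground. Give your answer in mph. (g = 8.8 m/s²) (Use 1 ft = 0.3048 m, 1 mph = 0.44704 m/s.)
Convert to SI: h = 55.9918 m
mgh = ½mv² ⇒ v = √(2gh) = √(2·8.8·55.9918) = 31.392 m/s = 70.22 mph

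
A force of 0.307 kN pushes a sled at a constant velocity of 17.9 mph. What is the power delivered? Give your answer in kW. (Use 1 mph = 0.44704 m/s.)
Convert to SI: F = 307.0 N, v = 8.00202 m/s
P = Fv = (307.0)(8.00202) = 2456.62 W = 2.457 kW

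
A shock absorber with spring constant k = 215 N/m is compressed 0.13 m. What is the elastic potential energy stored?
PE = ½kx² = ½(215)(0.13)² = 1.817 J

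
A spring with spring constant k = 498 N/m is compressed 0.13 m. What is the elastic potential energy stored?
PE = ½kx² = ½(498)(0.13)² = 4.208 J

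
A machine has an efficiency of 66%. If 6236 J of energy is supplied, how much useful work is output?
W_out = η·W_in = 0.66·6236 = 4115.76 J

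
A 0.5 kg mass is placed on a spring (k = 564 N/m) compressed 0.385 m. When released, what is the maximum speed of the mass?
½kx² = ½mv² ⇒ v = x√(k/m) = (0.385)√(564/0.5) = 12.93 m/s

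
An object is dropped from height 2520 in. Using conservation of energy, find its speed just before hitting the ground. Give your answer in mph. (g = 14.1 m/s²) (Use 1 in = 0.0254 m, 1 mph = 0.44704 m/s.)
Convert to SI: h = 64.008 m
mgh = ½mv² ⇒ v = √(2gh) = √(2·14.1·64.008) = 42.4856 m/s = 95.04 mph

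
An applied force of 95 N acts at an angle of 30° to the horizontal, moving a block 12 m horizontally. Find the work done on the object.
W = F·d·cosθ = (95)(12)cos(30°) = 987.3 J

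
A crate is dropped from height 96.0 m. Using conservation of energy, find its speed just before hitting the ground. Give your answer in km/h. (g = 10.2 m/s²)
mgh = ½mv² ⇒ v = √(2gh) = √(2·10.2·96.0) = 44.2538 m/s = 159.3 km/h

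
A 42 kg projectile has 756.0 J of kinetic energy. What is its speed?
v = √(2·KE/m) = √(2·756.0/42) = 6.0 m/s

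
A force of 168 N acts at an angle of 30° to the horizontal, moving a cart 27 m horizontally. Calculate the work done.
W = F·d·cosθ = (168)(27)cos(30°) = 3928 J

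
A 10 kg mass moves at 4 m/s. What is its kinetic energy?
KE = ½mv² = ½(10)(4)² = 80.0 J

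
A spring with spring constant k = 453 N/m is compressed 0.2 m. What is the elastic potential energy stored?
PE = ½kx² = ½(453)(0.2)² = 9.06 J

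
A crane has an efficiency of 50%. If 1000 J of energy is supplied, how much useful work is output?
W_out = η·W_in = 0.5·1000 = 500.0 J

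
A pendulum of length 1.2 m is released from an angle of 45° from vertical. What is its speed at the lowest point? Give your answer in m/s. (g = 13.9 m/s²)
h = L(1 − cosθ) = 1.2(1 − cos45°) = 0.351472 m
v = √(2gh) = √(2·13.9·0.351472) = 3.126 m/s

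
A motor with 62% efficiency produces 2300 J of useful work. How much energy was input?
W_in = W_out/η = 2300/0.62 = 3710 J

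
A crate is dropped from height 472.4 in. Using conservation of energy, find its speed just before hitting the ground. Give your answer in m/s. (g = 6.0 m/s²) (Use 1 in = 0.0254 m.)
Convert to SI: h = 11.999 m
mgh = ½mv² ⇒ v = √(2gh) = √(2·6.0·11.999) = 12.0 m/s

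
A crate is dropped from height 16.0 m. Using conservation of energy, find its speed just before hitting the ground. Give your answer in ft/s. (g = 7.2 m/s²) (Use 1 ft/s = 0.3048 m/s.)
mgh = ½mv² ⇒ v = √(2gh) = √(2·7.2·16.0) = 15.1789 m/s = 49.8 ft/s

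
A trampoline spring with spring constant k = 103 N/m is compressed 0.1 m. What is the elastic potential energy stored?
PE = ½kx² = ½(103)(0.1)² = 0.515 J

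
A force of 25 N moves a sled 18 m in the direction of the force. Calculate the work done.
W = F·d = (25)(18) = 450.0 J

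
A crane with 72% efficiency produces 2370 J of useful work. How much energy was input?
W_in = W_out/η = 2370/0.72 = 3292 J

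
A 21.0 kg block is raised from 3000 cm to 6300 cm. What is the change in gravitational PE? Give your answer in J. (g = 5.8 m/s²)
Convert to SI: m = 21.0 kg, Δh = 33.0 m
ΔPE = mgΔh = (21.0)(5.8)(33.0) = 4019 J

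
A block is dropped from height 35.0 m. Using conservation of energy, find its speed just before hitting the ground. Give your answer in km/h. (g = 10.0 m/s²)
mgh = ½mv² ⇒ v = √(2gh) = √(2·10.0·35.0) = 26.4575 m/s = 95.25 km/h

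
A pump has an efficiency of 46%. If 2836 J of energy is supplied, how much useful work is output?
W_out = η·W_in = 0.46·2836 = 1304.56 J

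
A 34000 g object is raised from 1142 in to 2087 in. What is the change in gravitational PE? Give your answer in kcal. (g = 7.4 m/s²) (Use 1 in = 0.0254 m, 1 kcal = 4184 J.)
Convert to SI: m = 34.0 kg, Δh = 24.003 m
ΔPE = mgΔh = (34.0)(7.4)(24.003) = 6039.15 J = 1.443 kcal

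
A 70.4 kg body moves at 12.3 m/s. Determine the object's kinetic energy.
KE = ½mv² = ½(70.4)(12.3)² = 5325 J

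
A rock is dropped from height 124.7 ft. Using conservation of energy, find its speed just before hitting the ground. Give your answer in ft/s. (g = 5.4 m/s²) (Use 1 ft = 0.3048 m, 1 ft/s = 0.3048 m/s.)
Convert to SI: h = 38.0086 m
mgh = ½mv² ⇒ v = √(2gh) = √(2·5.4·38.0086) = 20.2606 m/s = 66.47 ft/s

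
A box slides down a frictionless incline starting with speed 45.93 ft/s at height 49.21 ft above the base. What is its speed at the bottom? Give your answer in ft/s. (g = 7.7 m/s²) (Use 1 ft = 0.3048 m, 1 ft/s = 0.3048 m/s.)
Convert to SI: v₀ = 13.9995 m/s, h = 14.9992 m
½mv₀² + mgh = ½mv² ⇒ v = √(v₀² + 2gh) = √(13.9995² + 2·7.7·14.9992) = 20.6633 m/s = 67.79 ft/s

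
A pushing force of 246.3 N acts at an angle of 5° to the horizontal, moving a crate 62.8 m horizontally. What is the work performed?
W = F·d·cosθ = (246.3)(62.8)cos(5°) = 15410 J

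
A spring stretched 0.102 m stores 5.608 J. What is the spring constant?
k = 2·PE/x² = 2·5.608/(0.102)² = 1078 N/m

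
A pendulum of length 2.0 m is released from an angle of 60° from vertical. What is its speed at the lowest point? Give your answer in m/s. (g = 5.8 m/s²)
h = L(1 − cosθ) = 2.0(1 − cos60°) = 1.0 m
v = √(2gh) = √(2·5.8·1.0) = 3.406 m/s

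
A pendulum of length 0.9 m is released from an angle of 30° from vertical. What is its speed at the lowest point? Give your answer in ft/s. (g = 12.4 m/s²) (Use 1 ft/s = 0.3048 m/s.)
h = L(1 − cosθ) = 0.9(1 − cos30°) = 0.120577 m
v = √(2gh) = √(2·12.4·0.120577) = 1.72925 m/s = 5.673 ft/s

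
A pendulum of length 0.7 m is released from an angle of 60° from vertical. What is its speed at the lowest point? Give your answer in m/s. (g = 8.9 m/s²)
h = L(1 − cosθ) = 0.7(1 − cos60°) = 0.35 m
v = √(2gh) = √(2·8.9·0.35) = 2.496 m/s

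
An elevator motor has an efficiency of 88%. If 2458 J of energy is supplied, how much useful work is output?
W_out = η·W_in = 0.88·2458 = 2163.04 J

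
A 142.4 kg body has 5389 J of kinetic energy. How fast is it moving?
v = √(2·KE/m) = √(2·5389/142.4) = 8.7 m/s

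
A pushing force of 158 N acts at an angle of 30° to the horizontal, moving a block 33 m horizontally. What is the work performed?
W = F·d·cosθ = (158)(33)cos(30°) = 4515 J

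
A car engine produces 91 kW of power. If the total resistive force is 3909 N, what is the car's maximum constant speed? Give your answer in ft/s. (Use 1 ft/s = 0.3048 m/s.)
P = Fv ⇒ v = P/F = 91000 W/3909.0 N = 23.2796 m/s = 76.38 ft/s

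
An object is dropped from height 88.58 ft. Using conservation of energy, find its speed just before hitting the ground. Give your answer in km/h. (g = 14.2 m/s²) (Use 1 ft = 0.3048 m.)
Convert to SI: h = 26.9992 m
mgh = ½mv² ⇒ v = √(2gh) = √(2·14.2·26.9992) = 27.6907 m/s = 99.69 km/h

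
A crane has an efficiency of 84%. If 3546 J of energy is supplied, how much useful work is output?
W_out = η·W_in = 0.84·3546 = 2978.64 J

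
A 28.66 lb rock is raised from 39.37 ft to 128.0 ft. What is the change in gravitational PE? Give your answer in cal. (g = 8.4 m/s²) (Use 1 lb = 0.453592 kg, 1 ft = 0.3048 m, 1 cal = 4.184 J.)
Convert to SI: m = 12.9999 kg, Δh = 27.0144 m
ΔPE = mgΔh = (12.9999)(8.4)(27.0144) = 2949.96 J = 705.1 cal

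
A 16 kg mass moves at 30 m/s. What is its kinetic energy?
KE = ½mv² = ½(16)(30)² = 7200.0 J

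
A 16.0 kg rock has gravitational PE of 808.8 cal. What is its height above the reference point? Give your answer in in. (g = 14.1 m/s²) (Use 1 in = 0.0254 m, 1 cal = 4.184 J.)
Convert to SI: m = 16.0 kg, PE = 3384.02 J
h = PE/(mg) = 3384.02/(16.0·14.1) = 15.0001 m = 590.6 in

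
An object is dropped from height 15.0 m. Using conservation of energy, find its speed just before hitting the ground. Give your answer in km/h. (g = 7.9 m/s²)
mgh = ½mv² ⇒ v = √(2gh) = √(2·7.9·15.0) = 15.3948 m/s = 55.42 km/h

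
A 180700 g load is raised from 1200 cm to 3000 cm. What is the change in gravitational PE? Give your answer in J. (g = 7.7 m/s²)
Convert to SI: m = 180.7 kg, Δh = 18.0 m
ΔPE = mgΔh = (180.7)(7.7)(18.0) = 25050 J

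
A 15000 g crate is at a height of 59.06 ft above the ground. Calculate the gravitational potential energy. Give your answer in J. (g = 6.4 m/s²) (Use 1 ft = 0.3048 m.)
Convert to SI: m = 15.0 kg, h = 18.0015 m
PE = mgh = (15.0)(6.4)(18.0015) = 1728 J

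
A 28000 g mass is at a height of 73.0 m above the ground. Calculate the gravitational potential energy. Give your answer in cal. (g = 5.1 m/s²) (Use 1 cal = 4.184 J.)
Convert to SI: m = 28.0 kg, h = 73.0 m
PE = mgh = (28.0)(5.1)(73.0) = 10424.4 J = 2491 cal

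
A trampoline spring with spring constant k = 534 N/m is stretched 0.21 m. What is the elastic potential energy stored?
PE = ½kx² = ½(534)(0.21)² = 11.77 J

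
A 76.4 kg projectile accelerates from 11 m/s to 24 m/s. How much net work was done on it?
W = ΔKE = ½m(v₂² − v₁²) = ½(76.4)(24² − 11²) = 17381.0 J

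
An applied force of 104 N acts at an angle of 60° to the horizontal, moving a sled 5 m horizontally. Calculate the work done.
W = F·d·cosθ = (104)(5)cos(60°) = 260.0 J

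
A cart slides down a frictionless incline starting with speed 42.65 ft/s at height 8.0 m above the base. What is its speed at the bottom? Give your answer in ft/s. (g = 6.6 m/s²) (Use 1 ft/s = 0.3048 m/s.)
Convert to SI: v₀ = 12.9997 m/s, h = 8.0 m
½mv₀² + mgh = ½mv² ⇒ v = √(v₀² + 2gh) = √(12.9997² + 2·6.6·8.0) = 16.5708 m/s = 54.37 ft/s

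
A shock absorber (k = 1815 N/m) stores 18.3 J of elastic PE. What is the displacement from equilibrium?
x = √(2·PE/k) = √(2·18.3/1815) = 0.142 m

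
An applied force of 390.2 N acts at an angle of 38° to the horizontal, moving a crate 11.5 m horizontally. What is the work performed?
W = F·d·cosθ = (390.2)(11.5)cos(38°) = 3536 J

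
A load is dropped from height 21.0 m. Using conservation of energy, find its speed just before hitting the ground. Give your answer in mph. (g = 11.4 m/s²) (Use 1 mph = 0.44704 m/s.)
mgh = ½mv² ⇒ v = √(2gh) = √(2·11.4·21.0) = 21.8815 m/s = 48.95 mph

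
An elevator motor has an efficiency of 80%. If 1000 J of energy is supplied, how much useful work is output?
W_out = η·W_in = 0.8·1000 = 800.0 J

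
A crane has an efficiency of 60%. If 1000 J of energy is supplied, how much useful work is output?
W_out = η·W_in = 0.6·1000 = 600.0 J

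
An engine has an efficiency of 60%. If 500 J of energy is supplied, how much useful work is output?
W_out = η·W_in = 0.6·500 = 300.0 J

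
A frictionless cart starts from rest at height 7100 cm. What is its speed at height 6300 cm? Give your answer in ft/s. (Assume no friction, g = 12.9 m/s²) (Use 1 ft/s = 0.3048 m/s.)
Convert to SI: h₁−h₂ = 8.0 m
mgh₁ = mgh₂ + ½mv² ⇒ v = √(2g(h₁−h₂)) = √(2·12.9·8.0) = 14.3666 m/s = 47.13 ft/s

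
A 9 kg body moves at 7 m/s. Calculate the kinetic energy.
KE = ½mv² = ½(9)(7)² = 220.5 J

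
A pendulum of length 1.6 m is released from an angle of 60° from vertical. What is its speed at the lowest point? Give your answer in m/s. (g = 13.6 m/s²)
h = L(1 − cosθ) = 1.6(1 − cos60°) = 0.8 m
v = √(2gh) = √(2·13.6·0.8) = 4.665 m/s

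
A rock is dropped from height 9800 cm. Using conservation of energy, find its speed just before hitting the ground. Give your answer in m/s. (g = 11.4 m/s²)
Convert to SI: h = 98.0 m
mgh = ½mv² ⇒ v = √(2gh) = √(2·11.4·98.0) = 47.27 m/s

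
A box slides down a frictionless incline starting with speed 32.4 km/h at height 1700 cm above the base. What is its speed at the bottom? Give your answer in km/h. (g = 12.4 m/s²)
Convert to SI: v₀ = 9.0 m/s, h = 17.0 m
½mv₀² + mgh = ½mv² ⇒ v = √(v₀² + 2gh) = √(9.0² + 2·12.4·17.0) = 22.4187 m/s = 80.71 km/h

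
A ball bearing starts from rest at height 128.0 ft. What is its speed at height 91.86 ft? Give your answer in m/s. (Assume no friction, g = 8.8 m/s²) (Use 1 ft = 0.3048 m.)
Convert to SI: h₁−h₂ = 11.0155 m
mgh₁ = mgh₂ + ½mv² ⇒ v = √(2g(h₁−h₂)) = √(2·8.8·11.0155) = 13.92 m/s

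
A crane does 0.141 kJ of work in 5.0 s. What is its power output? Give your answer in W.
Convert to SI: W = 141.0 J, t = 5.0 s
P = W/t = 141.0/5.0 = 28.2 W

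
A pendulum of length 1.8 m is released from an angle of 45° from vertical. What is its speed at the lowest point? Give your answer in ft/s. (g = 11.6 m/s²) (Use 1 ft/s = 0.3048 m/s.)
h = L(1 − cosθ) = 1.8(1 − cos45°) = 0.527208 m
v = √(2gh) = √(2·11.6·0.527208) = 3.49732 m/s = 11.47 ft/s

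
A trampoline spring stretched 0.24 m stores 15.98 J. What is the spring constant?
k = 2·PE/x² = 2·15.98/(0.24)² = 554.9 N/m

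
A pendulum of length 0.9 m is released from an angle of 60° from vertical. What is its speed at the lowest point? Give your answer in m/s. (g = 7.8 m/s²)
h = L(1 − cosθ) = 0.9(1 − cos60°) = 0.45 m
v = √(2gh) = √(2·7.8·0.45) = 2.65 m/s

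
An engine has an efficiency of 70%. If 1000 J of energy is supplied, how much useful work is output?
W_out = η·W_in = 0.7·1000 = 700.0 J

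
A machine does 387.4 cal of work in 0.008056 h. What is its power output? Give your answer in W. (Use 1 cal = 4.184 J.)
Convert to SI: W = 1620.88 J, t = 29.0016 s
P = W/t = 1620.88/29.0016 = 55.89 W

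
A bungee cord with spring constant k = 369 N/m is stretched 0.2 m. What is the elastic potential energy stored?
PE = ½kx² = ½(369)(0.2)² = 7.38 J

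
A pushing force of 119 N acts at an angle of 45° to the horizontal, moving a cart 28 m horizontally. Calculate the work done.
W = F·d·cosθ = (119)(28)cos(45°) = 2356 J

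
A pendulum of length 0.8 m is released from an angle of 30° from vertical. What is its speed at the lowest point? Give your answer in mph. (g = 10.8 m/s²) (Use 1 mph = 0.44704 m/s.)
h = L(1 − cosθ) = 0.8(1 − cos30°) = 0.10718 m
v = √(2gh) = √(2·10.8·0.10718) = 1.52154 m/s = 3.404 mph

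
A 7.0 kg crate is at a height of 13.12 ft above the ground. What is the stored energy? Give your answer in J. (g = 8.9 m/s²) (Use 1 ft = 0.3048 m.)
Convert to SI: m = 7.0 kg, h = 3.99898 m
PE = mgh = (7.0)(8.9)(3.99898) = 249.1 J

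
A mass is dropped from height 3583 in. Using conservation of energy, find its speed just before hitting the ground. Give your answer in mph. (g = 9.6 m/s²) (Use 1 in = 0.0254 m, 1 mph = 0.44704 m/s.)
Convert to SI: h = 91.0082 m
mgh = ½mv² ⇒ v = √(2gh) = √(2·9.6·91.0082) = 41.8014 m/s = 93.51 mph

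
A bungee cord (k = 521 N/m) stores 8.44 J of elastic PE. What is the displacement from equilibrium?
x = √(2·PE/k) = √(2·8.44/521) = 0.18 m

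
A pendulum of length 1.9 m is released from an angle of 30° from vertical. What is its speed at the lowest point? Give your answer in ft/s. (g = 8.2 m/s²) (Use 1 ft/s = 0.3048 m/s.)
h = L(1 − cosθ) = 1.9(1 − cos30°) = 0.254552 m
v = √(2gh) = √(2·8.2·0.254552) = 2.0432 m/s = 6.703 ft/s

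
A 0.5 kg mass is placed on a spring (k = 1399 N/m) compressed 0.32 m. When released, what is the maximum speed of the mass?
½kx² = ½mv² ⇒ v = x√(k/m) = (0.32)√(1399/0.5) = 16.93 m/s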